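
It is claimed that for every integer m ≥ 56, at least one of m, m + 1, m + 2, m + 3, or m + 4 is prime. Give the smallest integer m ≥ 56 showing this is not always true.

m = 62

For m = 56, 57, 58, 59, 60, 61 the conclusion holds.
m = 62: 62 = 2 × 31; 63 = 3 × 21; 64 = 2 × 32; 65 = 5 × 13; 66 = 2 × 33 — all composite.
So m = 62 is the smallest counterexample.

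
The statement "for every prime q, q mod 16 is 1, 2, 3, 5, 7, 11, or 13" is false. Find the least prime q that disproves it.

q = 31

For q = 2, 3, 5, 7, 11, 13, 17, 19, 23, 29 the conclusion holds.
q = 31: 31 mod 16 = 15 — not in {1, 2, 3, 5, 7, 11, 13}.
Hence q = 31 is a counterexample.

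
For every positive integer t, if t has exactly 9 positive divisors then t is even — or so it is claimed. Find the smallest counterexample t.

t = 225

Check each positive integer t in order until t has exactly 9 positive divisors but t is odd.
t = 36: divisors of 36: 9 divisors; 36 is even.
t = 100: divisors of 100: 9 divisors; 100 is even.
t = 196: divisors of 196: 9 divisors; 196 is even.
t = 225: divisors of 225: 9 divisors; 225 is odd.
So t = 225 is the smallest counterexample.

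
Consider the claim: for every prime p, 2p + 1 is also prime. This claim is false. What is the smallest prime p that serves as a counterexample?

p = 7

For p = 2, 3, 5 the conclusion holds.
p = 7: 2p + 1 = 15 = 3 × 5, not prime.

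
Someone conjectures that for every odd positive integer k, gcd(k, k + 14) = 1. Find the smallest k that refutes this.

k = 7

Check each odd positive integer k in order until gcd(k, k + 14) > 1.
For k = 1, 3, 5 the conclusion holds.
k = 7: gcd(7, 21) = 7.
Thus k = 7 disproves the claim, and no smaller k works.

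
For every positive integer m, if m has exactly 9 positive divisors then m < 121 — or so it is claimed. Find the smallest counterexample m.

m = 196

Check each positive integer m in order until m has exactly 9 positive divisors but the claim fails.
For m = 36, 100 the conclusion holds.
m = 196: τ(196) = 9; 196 ≥ 121.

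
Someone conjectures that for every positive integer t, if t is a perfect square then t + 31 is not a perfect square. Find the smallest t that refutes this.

A counterexample is any positive integer t such that t is a perfect square but t + 31 is a perfect square; we check each in order.
For t = 1, 4, 9, 16, …, 144, 169, 196 the conclusion holds.
t = 225: 225 = 15² and 225 + 31 = 256 = 16².
Hence t = 225 is a counterexample.

t = 225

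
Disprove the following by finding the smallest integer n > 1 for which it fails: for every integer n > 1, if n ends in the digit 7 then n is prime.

We need the least integer n > 1 for which n ends in the digit 7 but n is not prime.
n = 7: 7 ends in 7 and is prime.
n = 17: 17 ends in 7 and is prime.
n = 27: 27 ends in 7; 27 = 3 × 9, composite.
Hence n = 27 is a counterexample.

n = 27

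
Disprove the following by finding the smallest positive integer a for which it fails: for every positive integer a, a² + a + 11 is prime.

a = 10

For a = 1, 2, 3, 4, 5, 6, 7, 8, 9 the conclusion holds.
a = 10: a² + a + 11 = 121 = 11 × 11, composite.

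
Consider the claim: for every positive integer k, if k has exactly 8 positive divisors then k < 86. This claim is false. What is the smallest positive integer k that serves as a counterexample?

A counterexample is any positive integer k such that k has exactly 8 positive divisors but the claim fails; we check each in order.
The first 9 eligible values, up to k = 78, all satisfy the conclusion.
k = 88: τ(88) = 8; 88 ≥ 86.
So k = 88 is the smallest counterexample.

k = 88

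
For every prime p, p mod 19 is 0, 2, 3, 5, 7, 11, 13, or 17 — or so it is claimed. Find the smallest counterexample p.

Check each prime p in order until the claim fails.
The first 8 eligible values, up to p = 19, all satisfy the conclusion.
p = 23: 23 mod 19 = 4 — not in {0, 2, 3, 5, 7, 11, 13, 17}.

p = 23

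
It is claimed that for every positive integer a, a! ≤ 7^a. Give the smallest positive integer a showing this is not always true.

a = 17

The first 16 eligible values, up to a = 16, all satisfy the conclusion.
a = 17: a! = 355687428096000 and 7^a = 232630513987207, so 355687428096000 > 232630513987207.
Hence a = 17 is a counterexample.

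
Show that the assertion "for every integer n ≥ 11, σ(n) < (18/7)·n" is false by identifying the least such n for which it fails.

n = 48

A counterexample is any integer n ≥ 11 such that the claim fails; we check each in order.
For n = 11, 12, 13, 14, …, 45, 46, 47 the conclusion holds.
n = 48: σ(48) = 124; 124 ≥ 864/7.
Thus n = 48 disproves the claim, and no smaller n works.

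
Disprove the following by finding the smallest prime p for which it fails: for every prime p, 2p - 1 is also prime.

p = 5

We need the least prime p for which 2p - 1 is not prime.
For p = 2, 3 the conclusion holds.
p = 5: 2p - 1 = 9 = 3 × 3, not prime.
So p = 5 is the smallest counterexample.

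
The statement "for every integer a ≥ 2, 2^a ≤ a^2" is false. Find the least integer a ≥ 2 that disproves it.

Check each integer a ≥ 2 in order until 2^a > a^2.
a = 2: 2^a = 4 and a^2 = 4, so 4 ≤ 4.
a = 3: 2^a = 8 and a^2 = 9, so 8 ≤ 9.
a = 4: 2^a = 16 and a^2 = 16, so 16 ≤ 16.
a = 5: 2^a = 32 and a^2 = 25, so 32 > 25.

a = 5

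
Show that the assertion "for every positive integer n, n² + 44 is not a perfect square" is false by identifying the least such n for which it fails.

n = 10

For n = 1, 2, 3, 4, 5, 6, 7, 8, 9 the conclusion holds.
n = 10: 10² + 44 = 144 = 12², a perfect square.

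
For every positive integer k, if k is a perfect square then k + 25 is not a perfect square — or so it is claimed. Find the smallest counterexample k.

k = 144

A counterexample is any positive integer k such that k is a perfect square but k + 25 is a perfect square; we check each in order.
For k = 1, 4, 9, 16, …, 81, 100, 121 the conclusion holds.
k = 144: 144 = 12² and 144 + 25 = 169 = 13².
Hence k = 144 is a counterexample.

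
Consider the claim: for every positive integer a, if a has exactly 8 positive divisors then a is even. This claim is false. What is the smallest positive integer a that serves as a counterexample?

For a = 24, 30, 40, 42, …, 88, 102, 104 the conclusion holds.
a = 105: divisors of 105: 1, 3, 5, 7, 15, 21, 35, 105; 105 is odd.

a = 105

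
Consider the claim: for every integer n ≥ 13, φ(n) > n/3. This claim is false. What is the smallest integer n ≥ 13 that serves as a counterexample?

For n = 13, 14, 15, 16, 17 the conclusion holds.
n = 18: φ(18) = 6 and 18/3 = 6, so φ(18) ≤ 18/3.
Thus n = 18 disproves the claim, and no smaller n works.

n = 18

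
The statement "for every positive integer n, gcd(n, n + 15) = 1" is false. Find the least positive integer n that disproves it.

n = 3

A counterexample is any positive integer n such that gcd(n, n + 15) > 1; we check each in order.
For n = 1, 2 the conclusion holds.
n = 3: gcd(3, 18) = 3.
So n = 3 is the smallest counterexample.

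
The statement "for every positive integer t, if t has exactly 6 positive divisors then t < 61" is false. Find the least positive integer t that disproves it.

The first 9 eligible values, up to t = 52, all satisfy the conclusion.
t = 63: τ(63) = 6; 63 ≥ 61.

t = 63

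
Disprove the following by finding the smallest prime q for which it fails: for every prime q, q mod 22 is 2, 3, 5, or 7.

q = 11

We need the least prime q for which the claim fails.
For q = 2, 3, 5, 7 the conclusion holds.
q = 11: 11 mod 22 = 11 — not in {2, 3, 5, 7}.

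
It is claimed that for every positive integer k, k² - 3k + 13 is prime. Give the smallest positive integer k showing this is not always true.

Check each positive integer k in order until k² - 3k + 13 is not prime.
The first 11 eligible values, up to k = 11, all satisfy the conclusion.
k = 12: k² - 3k + 13 = 121 = 11 × 11, composite.

k = 12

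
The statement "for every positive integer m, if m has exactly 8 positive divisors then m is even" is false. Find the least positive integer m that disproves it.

A counterexample is any positive integer m such that m has exactly 8 positive divisors but m is odd; we check each in order.
The first 12 eligible values, up to m = 104, all satisfy the conclusion.
m = 105: divisors of 105: 1, 3, 5, 7, 15, 21, 35, 105; 105 is odd.

m = 105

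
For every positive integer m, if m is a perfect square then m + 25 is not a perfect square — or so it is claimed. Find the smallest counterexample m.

Check each positive integer m in order until m is a perfect square but m + 25 is a perfect square.
For m = 1, 4, 9, 16, …, 81, 100, 121 the conclusion holds.
m = 144: 144 = 12² and 144 + 25 = 169 = 13².
So m = 144 is the smallest counterexample.

m = 144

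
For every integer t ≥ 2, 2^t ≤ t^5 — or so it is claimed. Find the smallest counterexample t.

For t = 2, 3, 4, 5, …, 20, 21, 22 the conclusion holds.
t = 23: 2^t = 8388608 and t^5 = 6436343, so 8388608 > 6436343.

t = 23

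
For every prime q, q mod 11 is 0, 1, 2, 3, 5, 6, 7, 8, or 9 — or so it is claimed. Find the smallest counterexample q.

q = 37

Check each prime q in order until the claim fails.
For q = 2, 3, 5, 7, …, 23, 29, 31 the conclusion holds.
q = 37: 37 mod 11 = 4 — not in {0, 1, 2, 3, 5, 6, 7, 8, 9}.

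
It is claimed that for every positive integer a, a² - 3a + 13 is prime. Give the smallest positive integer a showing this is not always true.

A counterexample is any positive integer a such that a² - 3a + 13 is not prime; we check each in order.
For a = 1, 2, 3, 4, …, 9, 10, 11 the conclusion holds.
a = 12: a² - 3a + 13 = 121 = 11 × 11, composite.
So a = 12 is the smallest counterexample.

a = 12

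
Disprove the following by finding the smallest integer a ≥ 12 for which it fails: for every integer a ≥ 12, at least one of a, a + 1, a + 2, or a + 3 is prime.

We need the least integer a ≥ 12 for which a, a + 1, a + 2, a + 3 are all composite.
For a = 12, 13, 14, 15, …, 21, 22, 23 the conclusion holds.
a = 24: 24 = 2 × 12; 25 = 5 × 5; 26 = 2 × 13; 27 = 3 × 9 — all composite.
Thus a = 24 disproves the claim, and no smaller a works.

a = 24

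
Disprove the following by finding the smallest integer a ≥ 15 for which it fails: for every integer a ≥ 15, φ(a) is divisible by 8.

Check each integer a ≥ 15 in order until φ(a) is not divisible by 8.
For a = 15, 16, 17 the conclusion holds.
a = 18: φ(18) = 6; 6 mod 8 = 6.

a = 18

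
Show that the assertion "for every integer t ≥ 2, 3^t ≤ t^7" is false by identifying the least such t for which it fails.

Check each integer t ≥ 2 in order until 3^t > t^7.
For t = 2, 3, 4, 5, …, 16, 17, 18 the conclusion holds.
t = 19: 3^t = 1162261467 and t^7 = 893871739, so 1162261467 > 893871739.
Thus t = 19 disproves the claim, and no smaller t works.

t = 19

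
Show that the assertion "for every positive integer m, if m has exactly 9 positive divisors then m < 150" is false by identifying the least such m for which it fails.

m = 196

Check each positive integer m in order until m has exactly 9 positive divisors but the claim fails.
m = 36: τ(36) = 9; 36 < 150.
m = 100: τ(100) = 9; 100 < 150.
m = 196: τ(196) = 9; 196 ≥ 150.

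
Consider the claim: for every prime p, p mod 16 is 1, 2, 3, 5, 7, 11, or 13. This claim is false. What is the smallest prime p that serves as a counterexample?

A counterexample is any prime p such that the claim fails; we check each in order.
The first 10 eligible values, up to p = 29, all satisfy the conclusion.
p = 31: 31 mod 16 = 15 — not in {1, 2, 3, 5, 7, 11, 13}.

p = 31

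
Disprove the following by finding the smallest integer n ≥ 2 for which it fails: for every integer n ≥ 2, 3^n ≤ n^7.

For n = 2, 3, 4, 5, …, 16, 17, 18 the conclusion holds.
n = 19: 3^n = 1162261467 and n^7 = 893871739, so 1162261467 > 893871739.
Thus n = 19 disproves the claim, and no smaller n works.

n = 19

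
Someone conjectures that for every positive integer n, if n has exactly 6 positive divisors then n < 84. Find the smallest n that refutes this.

A counterexample is any positive integer n such that n has exactly 6 positive divisors but the claim fails; we check each in order.
For n = 12, 18, 20, 28, …, 68, 75, 76 the conclusion holds.
n = 92: τ(92) = 6; 92 ≥ 84.
Hence n = 92 is a counterexample.

n = 92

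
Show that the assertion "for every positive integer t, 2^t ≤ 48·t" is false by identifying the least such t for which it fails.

t = 9

A counterexample is any positive integer t such that 2^t > 48·t; we check each in order.
The first 8 eligible values, up to t = 8, all satisfy the conclusion.
t = 9: 2^t = 512 and 48·t = 432, so 512 > 432.
Thus t = 9 disproves the claim, and no smaller t works.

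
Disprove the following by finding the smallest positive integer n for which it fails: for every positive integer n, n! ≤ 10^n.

n = 25

For n = 1, 2, 3, 4, …, 22, 23, 24 the conclusion holds.
n = 25: n! = 15511210043330985984000000 and 10^n = 10000000000000000000000000, so 15511210043330985984000000 > 10000000000000000000000000.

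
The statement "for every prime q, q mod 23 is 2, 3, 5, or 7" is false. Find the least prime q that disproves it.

The first 4 eligible values, up to q = 7, all satisfy the conclusion.
q = 11: 11 mod 23 = 11 — not in {2, 3, 5, 7}.
So q = 11 is the smallest counterexample.

q = 11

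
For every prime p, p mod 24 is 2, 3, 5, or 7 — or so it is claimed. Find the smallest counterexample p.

p = 11

The first 4 eligible values, up to p = 7, all satisfy the conclusion.
p = 11: 11 mod 24 = 11 — not in {2, 3, 5, 7}.
Thus p = 11 disproves the claim, and no smaller p works.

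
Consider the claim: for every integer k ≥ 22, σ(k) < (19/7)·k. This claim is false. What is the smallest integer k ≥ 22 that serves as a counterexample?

A counterexample is any integer k ≥ 22 such that the claim fails; we check each in order.
For k = 22, 23, 24, 25, …, 57, 58, 59 the conclusion holds.
k = 60: σ(60) = 168; 168 ≥ 1140/7.

k = 60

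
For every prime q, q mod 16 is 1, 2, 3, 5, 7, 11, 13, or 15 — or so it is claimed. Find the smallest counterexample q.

We need the least prime q for which the claim fails.
For q = 2, 3, 5, 7, …, 29, 31, 37 the conclusion holds.
q = 41: 41 mod 16 = 9 — not in {1, 2, 3, 5, 7, 11, 13, 15}.
So q = 41 is the smallest counterexample.

q = 41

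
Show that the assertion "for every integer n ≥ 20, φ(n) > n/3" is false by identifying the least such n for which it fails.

n = 24

The first 4 eligible values, up to n = 23, all satisfy the conclusion.
n = 24: φ(24) = 8 and 24/3 = 8, so φ(24) ≤ 24/3.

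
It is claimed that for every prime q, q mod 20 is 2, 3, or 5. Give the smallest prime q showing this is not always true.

A counterexample is any prime q such that the claim fails; we check each in order.
For q = 2, 3, 5 the conclusion holds.
q = 7: 7 mod 20 = 7 — not in {2, 3, 5}.

q = 7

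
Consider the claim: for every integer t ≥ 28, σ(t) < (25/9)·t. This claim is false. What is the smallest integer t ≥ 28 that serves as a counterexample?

t = 60

Check each integer t ≥ 28 in order until the claim fails.
For t = 28, 29, 30, 31, …, 57, 58, 59 the conclusion holds.
t = 60: σ(60) = 168; 168 ≥ 500/3.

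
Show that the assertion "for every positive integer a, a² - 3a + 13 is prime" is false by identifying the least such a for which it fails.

A counterexample is any positive integer a such that a² - 3a + 13 is not prime; we check each in order.
The first 11 eligible values, up to a = 11, all satisfy the conclusion.
a = 12: a² - 3a + 13 = 121 = 11 × 11, composite.
Thus a = 12 disproves the claim, and no smaller a works.

a = 12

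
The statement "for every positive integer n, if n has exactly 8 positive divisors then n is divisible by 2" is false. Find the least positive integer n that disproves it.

n = 105

A counterexample is any positive integer n such that n has exactly 8 positive divisors but n is not divisible by 2; we check each in order.
The first 12 eligible values, up to n = 104, all satisfy the conclusion.
n = 105: τ(105) = 8; 105 mod 2 = 1.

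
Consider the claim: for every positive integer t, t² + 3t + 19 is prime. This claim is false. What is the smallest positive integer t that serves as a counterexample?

For t = 1, 2, 3, 4, …, 12, 13, 14 the conclusion holds.
t = 15: t² + 3t + 19 = 289 = 17 × 17, composite.
Thus t = 15 disproves the claim, and no smaller t works.

t = 15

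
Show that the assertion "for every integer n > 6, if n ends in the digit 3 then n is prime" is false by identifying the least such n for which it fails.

n = 13: 13 ends in 3 and is prime.
n = 23: 23 ends in 3 and is prime.
n = 33: 33 ends in 3; 33 = 3 × 11, composite.
Hence n = 33 is a counterexample.

n = 33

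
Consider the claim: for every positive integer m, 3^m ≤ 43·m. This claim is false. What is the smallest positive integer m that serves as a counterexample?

m = 5

We need the least positive integer m for which 3^m > 43·m.
m = 1: 3^m = 3 and 43·m = 43, so 3 ≤ 43.
m = 2: 3^m = 9 and 43·m = 86, so 9 ≤ 86.
m = 3: 3^m = 27 and 43·m = 129, so 27 ≤ 129.
m = 4: 3^m = 81 and 43·m = 172, so 81 ≤ 172.
m = 5: 3^m = 243 and 43·m = 215, so 243 > 215.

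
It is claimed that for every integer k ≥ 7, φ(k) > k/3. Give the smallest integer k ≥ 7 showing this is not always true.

k = 12

We need the least integer k ≥ 7 for which the claim fails.
For k = 7, 8, 9, 10, 11 the conclusion holds.
k = 12: φ(12) = 4 and 12/3 = 4, so φ(12) ≤ 12/3.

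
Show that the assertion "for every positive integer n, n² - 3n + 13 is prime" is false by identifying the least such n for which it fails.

Check each positive integer n in order until n² - 3n + 13 is not prime.
For n = 1, 2, 3, 4, …, 9, 10, 11 the conclusion holds.
n = 12: n² - 3n + 13 = 121 = 11 × 11, composite.
Thus n = 12 disproves the claim, and no smaller n works.

n = 12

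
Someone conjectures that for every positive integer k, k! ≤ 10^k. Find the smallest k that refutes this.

We need the least positive integer k for which k! > 10^k.
For k = 1, 2, 3, 4, …, 22, 23, 24 the conclusion holds.
k = 25: k! = 15511210043330985984000000 and 10^k = 10000000000000000000000000, so 15511210043330985984000000 > 10000000000000000000000000.

k = 25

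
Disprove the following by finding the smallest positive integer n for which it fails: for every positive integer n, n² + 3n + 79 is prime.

Check each positive integer n in order until n² + 3n + 79 is not prime.
For n = 1, 2, 3, 4 the conclusion holds.
n = 5: n² + 3n + 79 = 119 = 7 × 17, composite.
Hence n = 5 is a counterexample.

n = 5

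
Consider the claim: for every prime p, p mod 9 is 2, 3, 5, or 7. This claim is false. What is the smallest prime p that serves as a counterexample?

p = 13

We need the least prime p for which the claim fails.
For p = 2, 3, 5, 7, 11 the conclusion holds.
p = 13: 13 mod 9 = 4 — not in {2, 3, 5, 7}.
Hence p = 13 is a counterexample.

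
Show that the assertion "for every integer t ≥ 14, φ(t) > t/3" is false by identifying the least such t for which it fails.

For t = 14, 15, 16, 17 the conclusion holds.
t = 18: φ(18) = 6 and 18/3 = 6, so φ(18) ≤ 18/3.
Thus t = 18 disproves the claim, and no smaller t works.

t = 18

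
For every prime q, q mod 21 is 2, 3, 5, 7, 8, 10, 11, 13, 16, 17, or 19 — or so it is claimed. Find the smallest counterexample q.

Check each prime q in order until the claim fails.
The first 12 eligible values, up to q = 37, all satisfy the conclusion.
q = 41: 41 mod 21 = 20 — not in {2, 3, 5, 7, 8, 10, 11, 13, 16, 17, 19}.
Hence q = 41 is a counterexample.

q = 41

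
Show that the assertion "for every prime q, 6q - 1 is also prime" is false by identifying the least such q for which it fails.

Check each prime q in order until 6q - 1 is not prime.
The first 4 eligible values, up to q = 7, all satisfy the conclusion.
q = 11: 6q - 1 = 65 = 5 × 13, not prime.

q = 11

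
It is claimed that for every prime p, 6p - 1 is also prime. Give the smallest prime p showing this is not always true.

p = 11

Check each prime p in order until 6p - 1 is not prime.
p = 2: 6p - 1 = 11, prime.
p = 3: 6p - 1 = 17, prime.
p = 5: 6p - 1 = 29, prime.
p = 7: 6p - 1 = 41, prime.
p = 11: 6p - 1 = 65 = 5 × 13, not prime.
Hence p = 11 is a counterexample.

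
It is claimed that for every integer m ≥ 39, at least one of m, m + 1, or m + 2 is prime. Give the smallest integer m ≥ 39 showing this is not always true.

We need the least integer m ≥ 39 for which m, m + 1, m + 2 are all composite.
For m = 39, 40, 41, 42, 43 the conclusion holds.
m = 44: 44 = 2 × 22; 45 = 3 × 15; 46 = 2 × 23 — all composite.
Hence m = 44 is a counterexample.

m = 44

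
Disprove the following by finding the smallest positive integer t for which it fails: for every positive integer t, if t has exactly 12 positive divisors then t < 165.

t = 198

A counterexample is any positive integer t such that t has exactly 12 positive divisors but the claim fails; we check each in order.
The first 12 eligible values, up to t = 160, all satisfy the conclusion.
t = 198: τ(198) = 12; 198 ≥ 165.
Hence t = 198 is a counterexample.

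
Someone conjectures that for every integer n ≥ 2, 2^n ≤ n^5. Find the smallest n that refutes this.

n = 23

Check each integer n ≥ 2 in order until 2^n > n^5.
For n = 2, 3, 4, 5, …, 20, 21, 22 the conclusion holds.
n = 23: 2^n = 8388608 and n^5 = 6436343, so 8388608 > 6436343.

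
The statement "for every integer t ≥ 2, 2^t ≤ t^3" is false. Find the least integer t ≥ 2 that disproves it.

t = 2: 2^t = 4 and t^3 = 8, so 4 ≤ 8.
t = 3: 2^t = 8 and t^3 = 27, so 8 ≤ 27.
t = 4: 2^t = 16 and t^3 = 64, so 16 ≤ 64.
t = 5: 2^t = 32 and t^3 = 125, so 32 ≤ 125.
t = 6: 2^t = 64 and t^3 = 216, so 64 ≤ 216.
t = 7: 2^t = 128 and t^3 = 343, so 128 ≤ 343.
t = 8: 2^t = 256 and t^3 = 512, so 256 ≤ 512.
t = 9: 2^t = 512 and t^3 = 729, so 512 ≤ 729.
t = 10: 2^t = 1024 and t^3 = 1000, so 1024 > 1000.
Thus t = 10 disproves the claim, and no smaller t works.

t = 10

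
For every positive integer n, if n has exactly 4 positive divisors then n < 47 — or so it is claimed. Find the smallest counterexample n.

n = 51

Check each positive integer n in order until n has exactly 4 positive divisors but the claim fails.
The first 15 eligible values, up to n = 46, all satisfy the conclusion.
n = 51: τ(51) = 4; 51 ≥ 47.
Thus n = 51 disproves the claim, and no smaller n works.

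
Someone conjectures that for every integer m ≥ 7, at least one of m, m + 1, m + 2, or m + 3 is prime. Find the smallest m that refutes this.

For m = 7, 8, 9, 10, …, 21, 22, 23 the conclusion holds.
m = 24: 24 = 2 × 12; 25 = 5 × 5; 26 = 2 × 13; 27 = 3 × 9 — all composite.
Thus m = 24 disproves the claim, and no smaller m works.

m = 24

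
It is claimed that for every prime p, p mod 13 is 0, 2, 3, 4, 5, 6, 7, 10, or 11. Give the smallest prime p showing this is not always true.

p = 47

A counterexample is any prime p such that the claim fails; we check each in order.
For p = 2, 3, 5, 7, …, 37, 41, 43 the conclusion holds.
p = 47: 47 mod 13 = 8 — not in {0, 2, 3, 4, 5, 6, 7, 10, 11}.
So p = 47 is the smallest counterexample.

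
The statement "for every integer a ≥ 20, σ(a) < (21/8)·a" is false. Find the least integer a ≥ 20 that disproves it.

a = 60

Check each integer a ≥ 20 in order until the claim fails.
For a = 20, 21, 22, 23, …, 57, 58, 59 the conclusion holds.
a = 60: σ(60) = 168; 168 ≥ 315/2.
So a = 60 is the smallest counterexample.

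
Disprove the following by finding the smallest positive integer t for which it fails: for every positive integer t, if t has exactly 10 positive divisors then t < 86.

t = 112

A counterexample is any positive integer t such that t has exactly 10 positive divisors but the claim fails; we check each in order.
For t = 48, 80 the conclusion holds.
t = 112: τ(112) = 10; 112 ≥ 86.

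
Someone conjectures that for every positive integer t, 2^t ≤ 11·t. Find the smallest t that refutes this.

A counterexample is any positive integer t such that 2^t > 11·t; we check each in order.
The first 6 eligible values, up to t = 6, all satisfy the conclusion.
t = 7: 2^t = 128 and 11·t = 77, so 128 > 77.

t = 7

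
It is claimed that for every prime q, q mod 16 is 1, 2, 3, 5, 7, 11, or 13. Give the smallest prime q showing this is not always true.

q = 31

A counterexample is any prime q such that the claim fails; we check each in order.
For q = 2, 3, 5, 7, 11, 13, 17, 19, 23, 29 the conclusion holds.
q = 31: 31 mod 16 = 15 — not in {1, 2, 3, 5, 7, 11, 13}.
Thus q = 31 disproves the claim, and no smaller q works.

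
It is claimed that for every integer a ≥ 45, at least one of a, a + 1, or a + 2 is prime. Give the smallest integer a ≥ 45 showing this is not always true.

a = 45: 47 is prime.
a = 46: 47 is prime.
a = 47: 47 is prime.
a = 48: 48 = 2 × 24; 49 = 7 × 7; 50 = 2 × 25 — all composite.
Hence a = 48 is a counterexample.

a = 48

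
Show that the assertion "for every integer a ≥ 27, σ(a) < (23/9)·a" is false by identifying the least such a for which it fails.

For a = 27, 28, 29, 30, …, 45, 46, 47 the conclusion holds.
a = 48: σ(48) = 124; 124 ≥ 368/3.
Hence a = 48 is a counterexample.

a = 48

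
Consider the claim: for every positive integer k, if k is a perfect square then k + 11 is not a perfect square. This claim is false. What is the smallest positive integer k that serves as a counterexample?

k = 25

k = 1: 1 + 11 = 12, not a perfect square.
k = 4: 4 + 11 = 15, not a perfect square.
k = 9: 9 + 11 = 20, not a perfect square.
k = 16: 16 + 11 = 27, not a perfect square.
k = 25: 25 = 5² and 25 + 11 = 36 = 6².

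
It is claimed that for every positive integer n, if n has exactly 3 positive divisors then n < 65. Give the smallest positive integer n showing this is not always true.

n = 4: τ(4) = 3; 4 < 65.
n = 9: τ(9) = 3; 9 < 65.
n = 25: τ(25) = 3; 25 < 65.
n = 49: τ(49) = 3; 49 < 65.
n = 121: τ(121) = 3; 121 ≥ 65.

n = 121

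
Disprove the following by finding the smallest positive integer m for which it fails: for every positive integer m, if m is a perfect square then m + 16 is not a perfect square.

m = 1: 1 + 16 = 17, not a perfect square.
m = 4: 4 + 16 = 20, not a perfect square.
m = 9: 9 = 3² and 9 + 16 = 25 = 5².
Thus m = 9 disproves the claim, and no smaller m works.

m = 9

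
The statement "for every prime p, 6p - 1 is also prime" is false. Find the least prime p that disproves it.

p = 11

The first 4 eligible values, up to p = 7, all satisfy the conclusion.
p = 11: 6p - 1 = 65 = 5 × 13, not prime.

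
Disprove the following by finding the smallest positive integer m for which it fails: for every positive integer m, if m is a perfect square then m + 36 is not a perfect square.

The first 7 eligible values, up to m = 49, all satisfy the conclusion.
m = 64: 64 = 8² and 64 + 36 = 100 = 10².
Thus m = 64 disproves the claim, and no smaller m works.

m = 64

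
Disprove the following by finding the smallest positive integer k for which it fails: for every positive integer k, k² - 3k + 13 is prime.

Check each positive integer k in order until k² - 3k + 13 is not prime.
For k = 1, 2, 3, 4, …, 9, 10, 11 the conclusion holds.
k = 12: k² - 3k + 13 = 121 = 11 × 11, composite.
Thus k = 12 disproves the claim, and no smaller k works.

k = 12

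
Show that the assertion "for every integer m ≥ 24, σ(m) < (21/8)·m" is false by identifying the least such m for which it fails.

Check each integer m ≥ 24 in order until the claim fails.
For m = 24, 25, 26, 27, …, 57, 58, 59 the conclusion holds.
m = 60: σ(60) = 168; 168 ≥ 315/2.
So m = 60 is the smallest counterexample.

m = 60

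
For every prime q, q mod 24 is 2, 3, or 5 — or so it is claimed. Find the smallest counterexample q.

q = 7

A counterexample is any prime q such that the claim fails; we check each in order.
For q = 2, 3, 5 the conclusion holds.
q = 7: 7 mod 24 = 7 — not in {2, 3, 5}.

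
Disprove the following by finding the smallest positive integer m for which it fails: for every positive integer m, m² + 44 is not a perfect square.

For m = 1, 2, 3, 4, 5, 6, 7, 8, 9 the conclusion holds.
m = 10: 10² + 44 = 144 = 12², a perfect square.

m = 10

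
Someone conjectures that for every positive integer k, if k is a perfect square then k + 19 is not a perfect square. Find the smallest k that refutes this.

A counterexample is any positive integer k such that k is a perfect square but k + 19 is a perfect square; we check each in order.
The first 8 eligible values, up to k = 64, all satisfy the conclusion.
k = 81: 81 = 9² and 81 + 19 = 100 = 10².
Thus k = 81 disproves the claim, and no smaller k works.

k = 81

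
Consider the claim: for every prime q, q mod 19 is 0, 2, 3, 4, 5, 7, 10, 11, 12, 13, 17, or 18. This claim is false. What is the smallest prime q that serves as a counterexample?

q = 47

We need the least prime q for which the claim fails.
The first 14 eligible values, up to q = 43, all satisfy the conclusion.
q = 47: 47 mod 19 = 9 — not in {0, 2, 3, 4, 5, 7, 10, 11, 12, 13, 17, 18}.
Hence q = 47 is a counterexample.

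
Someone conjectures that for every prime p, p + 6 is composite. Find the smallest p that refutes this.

p = 5

p = 2: p + 6 = 8 = 2 × 4, composite.
p = 3: p + 6 = 9 = 3 × 3, composite.
p = 5: p + 6 = 11, prime — not composite.
So p = 5 is the smallest counterexample.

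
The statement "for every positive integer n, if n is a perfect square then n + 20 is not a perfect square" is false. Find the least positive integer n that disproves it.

We need the least positive integer n for which n is a perfect square but n + 20 is a perfect square.
n = 1: 1 + 20 = 21, not a perfect square.
n = 4: 4 + 20 = 24, not a perfect square.
n = 9: 9 + 20 = 29, not a perfect square.
n = 16: 16 = 4² and 16 + 20 = 36 = 6².
Thus n = 16 disproves the claim, and no smaller n works.

n = 16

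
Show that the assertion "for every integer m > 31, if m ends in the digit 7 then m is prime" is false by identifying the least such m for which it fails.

For m = 37, 47 the conclusion holds.
m = 57: 57 ends in 7; 57 = 3 × 19, composite.

m = 57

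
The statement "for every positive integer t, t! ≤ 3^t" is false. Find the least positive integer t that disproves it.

A counterexample is any positive integer t such that t! > 3^t; we check each in order.
For t = 1, 2, 3, 4, 5, 6 the conclusion holds.
t = 7: t! = 5040 and 3^t = 2187, so 5040 > 2187.

t = 7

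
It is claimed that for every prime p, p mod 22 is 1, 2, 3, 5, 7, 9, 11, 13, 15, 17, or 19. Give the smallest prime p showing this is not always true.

We need the least prime p for which the claim fails.
For p = 2, 3, 5, 7, …, 31, 37, 41 the conclusion holds.
p = 43: 43 mod 22 = 21 — not in {1, 2, 3, 5, 7, 9, 11, 13, 15, 17, 19}.

p = 43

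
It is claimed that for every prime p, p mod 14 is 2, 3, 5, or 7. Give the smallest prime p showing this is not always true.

We need the least prime p for which the claim fails.
For p = 2, 3, 5, 7 the conclusion holds.
p = 11: 11 mod 14 = 11 — not in {2, 3, 5, 7}.
So p = 11 is the smallest counterexample.

p = 11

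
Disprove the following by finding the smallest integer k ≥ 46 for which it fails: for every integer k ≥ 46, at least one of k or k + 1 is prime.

k = 48

We need the least integer k ≥ 46 for which k, k + 1 are both composite.
For k = 46, 47 the conclusion holds.
k = 48: 48 = 2 × 24; 49 = 7 × 7 — both composite.
Thus k = 48 disproves the claim, and no smaller k works.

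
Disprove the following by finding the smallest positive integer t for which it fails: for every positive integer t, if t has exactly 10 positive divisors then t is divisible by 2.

We need the least positive integer t for which t has exactly 10 positive divisors but t is not divisible by 2.
The first 9 eligible values, up to t = 368, all satisfy the conclusion.
t = 405: τ(405) = 10; 405 mod 2 = 1.
So t = 405 is the smallest counterexample.

t = 405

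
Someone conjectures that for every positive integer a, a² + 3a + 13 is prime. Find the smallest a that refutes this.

Check each positive integer a in order until a² + 3a + 13 is not prime.
The first 8 eligible values, up to a = 8, all satisfy the conclusion.
a = 9: a² + 3a + 13 = 121 = 11 × 11, composite.
Thus a = 9 disproves the claim, and no smaller a works.

a = 9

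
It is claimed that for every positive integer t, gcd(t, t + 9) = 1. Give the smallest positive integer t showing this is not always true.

t = 3

For t = 1, 2 the conclusion holds.
t = 3: gcd(3, 12) = 3.
Thus t = 3 disproves the claim, and no smaller t works.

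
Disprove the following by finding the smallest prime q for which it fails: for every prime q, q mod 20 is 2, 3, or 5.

q = 7

For q = 2, 3, 5 the conclusion holds.
q = 7: 7 mod 20 = 7 — not in {2, 3, 5}.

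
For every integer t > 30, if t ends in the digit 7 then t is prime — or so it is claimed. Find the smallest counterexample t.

We need the least integer t > 30 for which t ends in the digit 7 but t is not prime.
t = 37: 37 ends in 7 and is prime.
t = 47: 47 ends in 7 and is prime.
t = 57: 57 ends in 7; 57 = 3 × 19, composite.

t = 57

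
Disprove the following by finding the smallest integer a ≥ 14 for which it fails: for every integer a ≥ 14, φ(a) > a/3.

We need the least integer a ≥ 14 for which the claim fails.
The first 4 eligible values, up to a = 17, all satisfy the conclusion.
a = 18: φ(18) = 6 and 18/3 = 6, so φ(18) ≤ 18/3.

a = 18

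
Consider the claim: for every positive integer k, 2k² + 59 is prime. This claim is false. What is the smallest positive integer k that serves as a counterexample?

Check each positive integer k in order until 2k² + 59 is not prime.
For k = 1, 2 the conclusion holds.
k = 3: 2k² + 59 = 77 = 7 × 11, composite.
Thus k = 3 disproves the claim, and no smaller k works.

k = 3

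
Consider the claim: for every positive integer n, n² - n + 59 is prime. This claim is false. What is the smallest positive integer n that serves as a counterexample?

n = 1: n² - n + 59 = 59, prime.
n = 2: n² - n + 59 = 61, prime.
n = 3: n² - n + 59 = 65 = 5 × 13, composite.

n = 3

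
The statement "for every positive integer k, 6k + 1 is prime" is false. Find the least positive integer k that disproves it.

k = 4

k = 1: 6k + 1 = 7, prime.
k = 2: 6k + 1 = 13, prime.
k = 3: 6k + 1 = 19, prime.
k = 4: 6k + 1 = 25 = 5 × 5, composite.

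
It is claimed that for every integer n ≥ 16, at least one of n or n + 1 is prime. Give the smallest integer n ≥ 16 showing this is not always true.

Check each integer n ≥ 16 in order until n, n + 1 are both composite.
For n = 16, 17, 18, 19 the conclusion holds.
n = 20: 20 = 2 × 10; 21 = 3 × 7 — both composite.
So n = 20 is the smallest counterexample.

n = 20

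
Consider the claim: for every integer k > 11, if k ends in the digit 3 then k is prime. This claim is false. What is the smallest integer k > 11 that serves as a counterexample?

k = 33

k = 13: 13 ends in 3 and is prime.
k = 23: 23 ends in 3 and is prime.
k = 33: 33 ends in 3; 33 = 3 × 11, composite.
So k = 33 is the smallest counterexample.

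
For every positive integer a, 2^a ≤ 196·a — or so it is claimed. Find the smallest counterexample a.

Check each positive integer a in order until 2^a > 196·a.
The first 11 eligible values, up to a = 11, all satisfy the conclusion.
a = 12: 2^a = 4096 and 196·a = 2352, so 4096 > 2352.
So a = 12 is the smallest counterexample.

a = 12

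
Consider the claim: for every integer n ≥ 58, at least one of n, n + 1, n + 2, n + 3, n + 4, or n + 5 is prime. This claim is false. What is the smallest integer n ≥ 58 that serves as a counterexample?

n = 90

For n = 58, 59, 60, 61, …, 87, 88, 89 the conclusion holds.
n = 90: 90 = 2 × 45; 91 = 7 × 13; 92 = 2 × 46; 93 = 3 × 31; 94 = 2 × 47; 95 = 5 × 19 — all composite.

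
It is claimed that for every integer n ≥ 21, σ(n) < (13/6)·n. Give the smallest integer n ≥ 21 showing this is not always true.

Check each integer n ≥ 21 in order until the claim fails.
For n = 21, 22, 23 the conclusion holds.
n = 24: σ(24) = 60; 60 ≥ 52.
So n = 24 is the smallest counterexample.

n = 24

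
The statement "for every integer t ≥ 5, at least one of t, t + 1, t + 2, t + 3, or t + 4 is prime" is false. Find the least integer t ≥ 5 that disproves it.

Check each integer t ≥ 5 in order until t, t + 1, t + 2, t + 3, t + 4 are all composite.
The first 19 eligible values, up to t = 23, all satisfy the conclusion.
t = 24: 24 = 2 × 12; 25 = 5 × 5; 26 = 2 × 13; 27 = 3 × 9; 28 = 2 × 14 — all composite.

t = 24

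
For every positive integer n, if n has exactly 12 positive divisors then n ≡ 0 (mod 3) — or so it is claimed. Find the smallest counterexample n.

n = 140

We need the least positive integer n for which n has exactly 12 positive divisors but the claim fails.
The first 8 eligible values, up to n = 132, all satisfy the conclusion.
n = 140: τ(140) = 12; 140 ≡ 2 (mod 3).
Hence n = 140 is a counterexample.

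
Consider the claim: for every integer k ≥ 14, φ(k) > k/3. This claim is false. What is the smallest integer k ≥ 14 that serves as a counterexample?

k = 14: φ(14) = 6 and 14/3 = 14/3, so φ(14) > 14/3.
k = 15: φ(15) = 8 and 15/3 = 5, so φ(15) > 15/3.
k = 16: φ(16) = 8 and 16/3 = 16/3, so φ(16) > 16/3.
k = 17: φ(17) = 16 and 17/3 = 17/3, so φ(17) > 17/3.
k = 18: φ(18) = 6 and 18/3 = 6, so φ(18) ≤ 18/3.
Hence k = 18 is a counterexample.

k = 18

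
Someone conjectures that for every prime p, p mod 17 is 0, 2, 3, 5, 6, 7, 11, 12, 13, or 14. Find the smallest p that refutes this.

p = 43

For p = 2, 3, 5, 7, …, 31, 37, 41 the conclusion holds.
p = 43: 43 mod 17 = 9 — not in {0, 2, 3, 5, 6, 7, 11, 12, 13, 14}.
So p = 43 is the smallest counterexample.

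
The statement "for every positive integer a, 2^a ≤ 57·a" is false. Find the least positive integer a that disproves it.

Check each positive integer a in order until 2^a > 57·a.
For a = 1, 2, 3, 4, 5, 6, 7, 8, 9 the conclusion holds.
a = 10: 2^a = 1024 and 57·a = 570, so 1024 > 570.
Hence a = 10 is a counterexample.

a = 10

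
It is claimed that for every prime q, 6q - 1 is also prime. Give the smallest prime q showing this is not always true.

q = 2: 6q - 1 = 11, prime.
q = 3: 6q - 1 = 17, prime.
q = 5: 6q - 1 = 29, prime.
q = 7: 6q - 1 = 41, prime.
q = 11: 6q - 1 = 65 = 5 × 13, not prime.

q = 11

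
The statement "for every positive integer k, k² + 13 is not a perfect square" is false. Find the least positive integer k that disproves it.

k = 6

We need the least positive integer k for which k² + 13 is a perfect square.
k = 1: 1² + 13 = 14, not a perfect square.
k = 2: 2² + 13 = 17, not a perfect square.
k = 3: 3² + 13 = 22, not a perfect square.
k = 4: 4² + 13 = 29, not a perfect square.
k = 5: 5² + 13 = 38, not a perfect square.
k = 6: 6² + 13 = 49 = 7², a perfect square.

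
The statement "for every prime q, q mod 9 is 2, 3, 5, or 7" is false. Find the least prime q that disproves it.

Check each prime q in order until the claim fails.
For q = 2, 3, 5, 7, 11 the conclusion holds.
q = 13: 13 mod 9 = 4 — not in {2, 3, 5, 7}.
So q = 13 is the smallest counterexample.

q = 13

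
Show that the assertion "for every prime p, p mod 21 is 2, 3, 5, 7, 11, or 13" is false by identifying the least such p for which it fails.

p = 17

Check each prime p in order until the claim fails.
For p = 2, 3, 5, 7, 11, 13 the conclusion holds.
p = 17: 17 mod 21 = 17 — not in {2, 3, 5, 7, 11, 13}.
Thus p = 17 disproves the claim, and no smaller p works.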